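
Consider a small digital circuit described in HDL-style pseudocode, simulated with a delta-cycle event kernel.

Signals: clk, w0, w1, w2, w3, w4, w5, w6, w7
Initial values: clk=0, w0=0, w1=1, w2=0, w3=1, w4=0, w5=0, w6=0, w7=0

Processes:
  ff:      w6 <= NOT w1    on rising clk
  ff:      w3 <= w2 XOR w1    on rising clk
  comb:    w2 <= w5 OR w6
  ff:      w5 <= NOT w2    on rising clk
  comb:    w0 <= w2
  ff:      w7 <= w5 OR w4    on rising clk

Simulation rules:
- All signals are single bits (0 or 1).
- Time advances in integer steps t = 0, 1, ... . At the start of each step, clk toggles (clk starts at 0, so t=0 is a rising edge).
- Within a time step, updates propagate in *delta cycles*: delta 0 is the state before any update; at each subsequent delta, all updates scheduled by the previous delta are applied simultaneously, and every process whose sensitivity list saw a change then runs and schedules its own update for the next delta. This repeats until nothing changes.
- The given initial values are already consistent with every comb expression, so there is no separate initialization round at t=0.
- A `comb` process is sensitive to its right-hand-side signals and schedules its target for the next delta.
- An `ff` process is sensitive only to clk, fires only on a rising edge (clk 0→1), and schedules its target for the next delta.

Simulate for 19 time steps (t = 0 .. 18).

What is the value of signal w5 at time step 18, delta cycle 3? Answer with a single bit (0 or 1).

[bits: w3,w5,w1,w6,w2,w4,clk,w0,w7]
t=0: Δ0=101000000 Δ1=101000100 Δ2=111000100 Δ3=111010100 Δ4=111010110 | 4Δ
t=1: Δ0=111010110 Δ1=111010010 | 1Δ
t=2: Δ0=111010010 Δ1=111010110 Δ2=001010111 Δ3=001000111 Δ4=001000101 | 4Δ
t=3: Δ0=001000101 Δ1=001000001 | 1Δ
t=4: Δ0=001000001 Δ1=001000101 Δ2=111000100 Δ3=111010100 Δ4=111010110 | 4Δ
t=5: Δ0=111010110 Δ1=111010010 | 1Δ
t=6: Δ0=111010010 Δ1=111010110 Δ2=001010111 Δ3=001000111 Δ4=001000101 | 4Δ
t=7: Δ0=001000101 Δ1=001000001 | 1Δ
t=8: Δ0=001000001 Δ1=001000101 Δ2=111000100 Δ3=111010100 Δ4=111010110 | 4Δ
t=9: Δ0=111010110 Δ1=111010010 | 1Δ
t=10: Δ0=111010010 Δ1=111010110 Δ2=001010111 Δ3=001000111 Δ4=001000101 | 4Δ
t=11: Δ0=001000101 Δ1=001000001 | 1Δ
t=12: Δ0=001000001 Δ1=001000101 Δ2=111000100 Δ3=111010100 Δ4=111010110 | 4Δ
t=13: Δ0=111010110 Δ1=111010010 | 1Δ
t=14: Δ0=111010010 Δ1=111010110 Δ2=001010111 Δ3=001000111 Δ4=001000101 | 4Δ
t=15: Δ0=001000101 Δ1=001000001 | 1Δ
t=16: Δ0=001000001 Δ1=001000101 Δ2=111000100 Δ3=111010100 Δ4=111010110 | 4Δ
t=17: Δ0=111010110 Δ1=111010010 | 1Δ
t=18: Δ0=111010010 Δ1=111010110 Δ2=001010111 Δ3=001000111 Δ4=001000101 | 4Δ

0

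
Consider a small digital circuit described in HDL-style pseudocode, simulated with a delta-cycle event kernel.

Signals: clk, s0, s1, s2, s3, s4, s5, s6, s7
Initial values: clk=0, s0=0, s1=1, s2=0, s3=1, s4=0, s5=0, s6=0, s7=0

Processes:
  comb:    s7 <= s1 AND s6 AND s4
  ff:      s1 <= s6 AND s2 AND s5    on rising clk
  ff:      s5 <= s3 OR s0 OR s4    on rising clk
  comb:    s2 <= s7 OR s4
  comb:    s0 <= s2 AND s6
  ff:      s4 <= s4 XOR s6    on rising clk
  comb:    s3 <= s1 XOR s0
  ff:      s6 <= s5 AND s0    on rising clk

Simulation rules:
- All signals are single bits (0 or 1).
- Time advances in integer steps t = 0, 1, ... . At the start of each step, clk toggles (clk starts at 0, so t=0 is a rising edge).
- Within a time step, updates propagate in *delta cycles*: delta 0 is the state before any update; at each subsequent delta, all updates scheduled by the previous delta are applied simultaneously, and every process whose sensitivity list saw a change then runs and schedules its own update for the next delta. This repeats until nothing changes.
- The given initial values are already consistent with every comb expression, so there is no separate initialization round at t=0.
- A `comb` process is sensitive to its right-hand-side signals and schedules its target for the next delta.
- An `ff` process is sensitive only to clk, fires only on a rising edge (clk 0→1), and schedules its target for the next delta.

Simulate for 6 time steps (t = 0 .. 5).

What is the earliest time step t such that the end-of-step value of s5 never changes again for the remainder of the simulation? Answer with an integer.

t=0 Δ0: s6=0 s5=0 s0=0 s1=1 s7=0 s4=0 clk=0 s3=1 s2=0
  Δ1: clk:0→1
  Δ2: s5:0→1, s1:1→0
  Δ3: s3:1→0
  (3Δ to stable)
t=1 Δ0: s6=0 s5=1 s0=0 s1=0 s7=0 s4=0 clk=1 s3=0 s2=0
  Δ1: clk:1→0
  (1Δ to stable)
t=2 Δ0: s6=0 s5=1 s0=0 s1=0 s7=0 s4=0 clk=0 s3=0 s2=0
  Δ1: clk:0→1
  Δ2: s5:1→0
  (2Δ to stable)
t=3 Δ0: s6=0 s5=0 s0=0 s1=0 s7=0 s4=0 clk=1 s3=0 s2=0
  Δ1: clk:1→0
  (1Δ to stable)
t=4 Δ0: s6=0 s5=0 s0=0 s1=0 s7=0 s4=0 clk=0 s3=0 s2=0
  Δ1: clk:0→1
  (1Δ to stable)
t=5 Δ0: s6=0 s5=0 s0=0 s1=0 s7=0 s4=0 clk=1 s3=0 s2=0
  Δ1: clk:1→0
  (1Δ to stable)

2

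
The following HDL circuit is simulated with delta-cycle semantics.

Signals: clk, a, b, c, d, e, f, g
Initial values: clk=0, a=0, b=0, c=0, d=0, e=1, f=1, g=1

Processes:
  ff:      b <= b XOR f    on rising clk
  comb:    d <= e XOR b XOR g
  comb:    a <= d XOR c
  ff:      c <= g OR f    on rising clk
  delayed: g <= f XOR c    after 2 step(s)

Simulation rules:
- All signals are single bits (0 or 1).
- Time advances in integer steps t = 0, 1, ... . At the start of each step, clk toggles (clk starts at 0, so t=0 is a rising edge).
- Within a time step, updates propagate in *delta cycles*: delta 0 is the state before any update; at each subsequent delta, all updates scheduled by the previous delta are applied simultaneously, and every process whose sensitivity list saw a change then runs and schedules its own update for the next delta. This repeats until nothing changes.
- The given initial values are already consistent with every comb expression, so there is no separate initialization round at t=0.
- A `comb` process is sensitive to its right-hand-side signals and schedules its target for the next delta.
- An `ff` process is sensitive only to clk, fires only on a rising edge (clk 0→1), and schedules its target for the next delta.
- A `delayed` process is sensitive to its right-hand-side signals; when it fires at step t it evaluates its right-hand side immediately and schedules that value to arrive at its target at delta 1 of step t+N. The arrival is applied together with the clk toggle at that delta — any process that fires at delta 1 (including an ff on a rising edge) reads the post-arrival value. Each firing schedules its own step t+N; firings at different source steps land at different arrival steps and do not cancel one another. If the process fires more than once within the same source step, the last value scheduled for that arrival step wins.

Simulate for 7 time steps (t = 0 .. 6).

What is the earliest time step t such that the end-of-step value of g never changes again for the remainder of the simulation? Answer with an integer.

2

t0.Δ0 c=0 a=0 b=0 d=0 f=1 e=1 g=1 clk=0
t0.Δ1 c=0 a=0 b=0 d=0 f=1 e=1 g=1 clk=1
t0.Δ2 c=1 a=0 b=1 d=0 f=1 e=1 g=1 clk=1
t0.Δ3 c=1 a=1 b=1 d=1 f=1 e=1 g=1 clk=1
t0.Δ4 c=1 a=0 b=1 d=1 f=1 e=1 g=1 clk=1
t1.Δ0 c=1 a=0 b=1 d=1 f=1 e=1 g=1 clk=1
t1.Δ1 c=1 a=0 b=1 d=1 f=1 e=1 g=1 clk=0
t2.Δ0 c=1 a=0 b=1 d=1 f=1 e=1 g=1 clk=0
t2.Δ1 c=1 a=0 b=1 d=1 f=1 e=1 g=0 clk=1
t2.Δ2 c=1 a=0 b=0 d=0 f=1 e=1 g=0 clk=1
t2.Δ3 c=1 a=1 b=0 d=1 f=1 e=1 g=0 clk=1
t2.Δ4 c=1 a=0 b=0 d=1 f=1 e=1 g=0 clk=1
t3.Δ0 c=1 a=0 b=0 d=1 f=1 e=1 g=0 clk=1
t3.Δ1 c=1 a=0 b=0 d=1 f=1 e=1 g=0 clk=0
t4.Δ0 c=1 a=0 b=0 d=1 f=1 e=1 g=0 clk=0
t4.Δ1 c=1 a=0 b=0 d=1 f=1 e=1 g=0 clk=1
t4.Δ2 c=1 a=0 b=1 d=1 f=1 e=1 g=0 clk=1
t4.Δ3 c=1 a=0 b=1 d=0 f=1 e=1 g=0 clk=1
t4.Δ4 c=1 a=1 b=1 d=0 f=1 e=1 g=0 clk=1
t5.Δ0 c=1 a=1 b=1 d=0 f=1 e=1 g=0 clk=1
t5.Δ1 c=1 a=1 b=1 d=0 f=1 e=1 g=0 clk=0
t6.Δ0 c=1 a=1 b=1 d=0 f=1 e=1 g=0 clk=0
t6.Δ1 c=1 a=1 b=1 d=0 f=1 e=1 g=0 clk=1
t6.Δ2 c=1 a=1 b=0 d=0 f=1 e=1 g=0 clk=1
t6.Δ3 c=1 a=1 b=0 d=1 f=1 e=1 g=0 clk=1
t6.Δ4 c=1 a=0 b=0 d=1 f=1 e=1 g=0 clk=1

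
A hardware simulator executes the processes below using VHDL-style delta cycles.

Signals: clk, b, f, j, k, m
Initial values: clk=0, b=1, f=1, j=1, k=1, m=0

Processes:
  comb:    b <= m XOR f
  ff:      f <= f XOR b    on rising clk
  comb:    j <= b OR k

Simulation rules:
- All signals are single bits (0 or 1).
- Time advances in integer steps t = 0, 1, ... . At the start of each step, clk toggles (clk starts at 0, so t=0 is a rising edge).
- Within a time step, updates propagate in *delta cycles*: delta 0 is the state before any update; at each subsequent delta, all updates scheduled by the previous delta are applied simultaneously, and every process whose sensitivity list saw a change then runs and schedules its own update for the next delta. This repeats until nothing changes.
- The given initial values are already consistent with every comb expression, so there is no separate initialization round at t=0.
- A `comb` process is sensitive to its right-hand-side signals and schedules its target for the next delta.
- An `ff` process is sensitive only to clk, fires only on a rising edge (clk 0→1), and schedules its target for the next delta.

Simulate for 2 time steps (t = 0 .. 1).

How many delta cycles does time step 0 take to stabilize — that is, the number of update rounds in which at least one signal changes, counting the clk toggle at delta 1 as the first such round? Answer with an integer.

3

t=0 Δ0: f=1 j=1 b=1 m=0 clk=0 k=1
  Δ1: clk:0→1
  Δ2: f:1→0
  Δ3: b:1→0
  (3Δ to stable)
t=1 Δ0: f=0 j=1 b=0 m=0 clk=1 k=1
  Δ1: clk:1→0
  (1Δ to stable)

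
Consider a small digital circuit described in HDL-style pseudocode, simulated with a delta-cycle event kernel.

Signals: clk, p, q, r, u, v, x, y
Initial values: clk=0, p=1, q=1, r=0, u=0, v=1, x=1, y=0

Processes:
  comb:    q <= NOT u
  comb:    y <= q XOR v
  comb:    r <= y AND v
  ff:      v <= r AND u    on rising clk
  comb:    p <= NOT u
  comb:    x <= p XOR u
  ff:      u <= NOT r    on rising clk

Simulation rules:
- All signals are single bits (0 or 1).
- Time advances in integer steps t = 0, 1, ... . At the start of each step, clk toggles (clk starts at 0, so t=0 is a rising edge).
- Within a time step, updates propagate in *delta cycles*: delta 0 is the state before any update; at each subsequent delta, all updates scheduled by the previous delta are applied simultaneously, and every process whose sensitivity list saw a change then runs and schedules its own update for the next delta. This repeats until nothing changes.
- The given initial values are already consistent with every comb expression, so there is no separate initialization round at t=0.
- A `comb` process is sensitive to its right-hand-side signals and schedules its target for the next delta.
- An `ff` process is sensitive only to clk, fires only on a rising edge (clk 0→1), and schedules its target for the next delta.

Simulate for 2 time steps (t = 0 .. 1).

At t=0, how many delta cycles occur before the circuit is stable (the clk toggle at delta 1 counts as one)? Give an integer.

t=0 Δ0: x=1 v=1 q=1 clk=0 r=0 y=0 p=1 u=0
  Δ1: clk:0→1
  Δ2: v:1→0, u:0→1
  Δ3: x:1→0, q:1→0, y:0→1, p:1→0
  Δ4: x:0→1, y:1→0
  (4Δ to stable)
t=1 Δ0: x=1 v=0 q=0 clk=1 r=0 y=0 p=0 u=1
  Δ1: clk:1→0
  (1Δ to stable)

4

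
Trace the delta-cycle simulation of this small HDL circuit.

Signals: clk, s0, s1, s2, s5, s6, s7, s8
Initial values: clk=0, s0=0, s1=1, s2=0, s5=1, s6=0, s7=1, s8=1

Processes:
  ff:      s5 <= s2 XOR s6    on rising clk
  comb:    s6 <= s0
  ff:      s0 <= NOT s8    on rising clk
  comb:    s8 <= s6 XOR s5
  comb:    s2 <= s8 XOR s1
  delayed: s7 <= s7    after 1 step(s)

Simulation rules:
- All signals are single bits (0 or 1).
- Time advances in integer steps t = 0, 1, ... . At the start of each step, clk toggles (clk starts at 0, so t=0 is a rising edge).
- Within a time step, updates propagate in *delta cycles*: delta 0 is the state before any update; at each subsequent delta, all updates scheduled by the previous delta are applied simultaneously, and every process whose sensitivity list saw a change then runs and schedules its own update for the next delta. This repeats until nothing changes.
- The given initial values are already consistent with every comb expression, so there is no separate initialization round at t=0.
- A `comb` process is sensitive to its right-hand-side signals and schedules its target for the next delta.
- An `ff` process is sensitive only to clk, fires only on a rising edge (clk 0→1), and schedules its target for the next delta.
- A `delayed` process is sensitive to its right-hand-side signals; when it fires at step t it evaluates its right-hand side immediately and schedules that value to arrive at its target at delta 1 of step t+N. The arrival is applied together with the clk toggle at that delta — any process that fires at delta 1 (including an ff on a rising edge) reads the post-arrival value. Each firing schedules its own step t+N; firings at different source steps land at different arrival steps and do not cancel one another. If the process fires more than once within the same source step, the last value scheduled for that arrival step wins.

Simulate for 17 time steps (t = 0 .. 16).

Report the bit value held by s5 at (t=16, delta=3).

t0.Δ0 s6=0 s8=1 s2=0 s5=1 clk=0 s0=0 s7=1 s1=1
t0.Δ1 s6=0 s8=1 s2=0 s5=1 clk=1 s0=0 s7=1 s1=1
t0.Δ2 s6=0 s8=1 s2=0 s5=0 clk=1 s0=0 s7=1 s1=1
t0.Δ3 s6=0 s8=0 s2=0 s5=0 clk=1 s0=0 s7=1 s1=1
t0.Δ4 s6=0 s8=0 s2=1 s5=0 clk=1 s0=0 s7=1 s1=1
t1.Δ0 s6=0 s8=0 s2=1 s5=0 clk=1 s0=0 s7=1 s1=1
t1.Δ1 s6=0 s8=0 s2=1 s5=0 clk=0 s0=0 s7=1 s1=1
t2.Δ0 s6=0 s8=0 s2=1 s5=0 clk=0 s0=0 s7=1 s1=1
t2.Δ1 s6=0 s8=0 s2=1 s5=0 clk=1 s0=0 s7=1 s1=1
t2.Δ2 s6=0 s8=0 s2=1 s5=1 clk=1 s0=1 s7=1 s1=1
t2.Δ3 s6=1 s8=1 s2=1 s5=1 clk=1 s0=1 s7=1 s1=1
t2.Δ4 s6=1 s8=0 s2=0 s5=1 clk=1 s0=1 s7=1 s1=1
t2.Δ5 s6=1 s8=0 s2=1 s5=1 clk=1 s0=1 s7=1 s1=1
t3.Δ0 s6=1 s8=0 s2=1 s5=1 clk=1 s0=1 s7=1 s1=1
t3.Δ1 s6=1 s8=0 s2=1 s5=1 clk=0 s0=1 s7=1 s1=1
t4.Δ0 s6=1 s8=0 s2=1 s5=1 clk=0 s0=1 s7=1 s1=1
t4.Δ1 s6=1 s8=0 s2=1 s5=1 clk=1 s0=1 s7=1 s1=1
t4.Δ2 s6=1 s8=0 s2=1 s5=0 clk=1 s0=1 s7=1 s1=1
t4.Δ3 s6=1 s8=1 s2=1 s5=0 clk=1 s0=1 s7=1 s1=1
t4.Δ4 s6=1 s8=1 s2=0 s5=0 clk=1 s0=1 s7=1 s1=1
t5.Δ0 s6=1 s8=1 s2=0 s5=0 clk=1 s0=1 s7=1 s1=1
t5.Δ1 s6=1 s8=1 s2=0 s5=0 clk=0 s0=1 s7=1 s1=1
t6.Δ0 s6=1 s8=1 s2=0 s5=0 clk=0 s0=1 s7=1 s1=1
t6.Δ1 s6=1 s8=1 s2=0 s5=0 clk=1 s0=1 s7=1 s1=1
t6.Δ2 s6=1 s8=1 s2=0 s5=1 clk=1 s0=0 s7=1 s1=1
t6.Δ3 s6=0 s8=0 s2=0 s5=1 clk=1 s0=0 s7=1 s1=1
t6.Δ4 s6=0 s8=1 s2=1 s5=1 clk=1 s0=0 s7=1 s1=1
t6.Δ5 s6=0 s8=1 s2=0 s5=1 clk=1 s0=0 s7=1 s1=1
t7.Δ0 s6=0 s8=1 s2=0 s5=1 clk=1 s0=0 s7=1 s1=1
t7.Δ1 s6=0 s8=1 s2=0 s5=1 clk=0 s0=0 s7=1 s1=1
t8.Δ0 s6=0 s8=1 s2=0 s5=1 clk=0 s0=0 s7=1 s1=1
t8.Δ1 s6=0 s8=1 s2=0 s5=1 clk=1 s0=0 s7=1 s1=1
t8.Δ2 s6=0 s8=1 s2=0 s5=0 clk=1 s0=0 s7=1 s1=1
t8.Δ3 s6=0 s8=0 s2=0 s5=0 clk=1 s0=0 s7=1 s1=1
t8.Δ4 s6=0 s8=0 s2=1 s5=0 clk=1 s0=0 s7=1 s1=1
t9.Δ0 s6=0 s8=0 s2=1 s5=0 clk=1 s0=0 s7=1 s1=1
t9.Δ1 s6=0 s8=0 s2=1 s5=0 clk=0 s0=0 s7=1 s1=1
t10.Δ0 s6=0 s8=0 s2=1 s5=0 clk=0 s0=0 s7=1 s1=1
t10.Δ1 s6=0 s8=0 s2=1 s5=0 clk=1 s0=0 s7=1 s1=1
t10.Δ2 s6=0 s8=0 s2=1 s5=1 clk=1 s0=1 s7=1 s1=1
t10.Δ3 s6=1 s8=1 s2=1 s5=1 clk=1 s0=1 s7=1 s1=1
t10.Δ4 s6=1 s8=0 s2=0 s5=1 clk=1 s0=1 s7=1 s1=1
t10.Δ5 s6=1 s8=0 s2=1 s5=1 clk=1 s0=1 s7=1 s1=1
t11.Δ0 s6=1 s8=0 s2=1 s5=1 clk=1 s0=1 s7=1 s1=1
t11.Δ1 s6=1 s8=0 s2=1 s5=1 clk=0 s0=1 s7=1 s1=1
t12.Δ0 s6=1 s8=0 s2=1 s5=1 clk=0 s0=1 s7=1 s1=1
t12.Δ1 s6=1 s8=0 s2=1 s5=1 clk=1 s0=1 s7=1 s1=1
t12.Δ2 s6=1 s8=0 s2=1 s5=0 clk=1 s0=1 s7=1 s1=1
t12.Δ3 s6=1 s8=1 s2=1 s5=0 clk=1 s0=1 s7=1 s1=1
t12.Δ4 s6=1 s8=1 s2=0 s5=0 clk=1 s0=1 s7=1 s1=1
t13.Δ0 s6=1 s8=1 s2=0 s5=0 clk=1 s0=1 s7=1 s1=1
t13.Δ1 s6=1 s8=1 s2=0 s5=0 clk=0 s0=1 s7=1 s1=1
t14.Δ0 s6=1 s8=1 s2=0 s5=0 clk=0 s0=1 s7=1 s1=1
t14.Δ1 s6=1 s8=1 s2=0 s5=0 clk=1 s0=1 s7=1 s1=1
t14.Δ2 s6=1 s8=1 s2=0 s5=1 clk=1 s0=0 s7=1 s1=1
t14.Δ3 s6=0 s8=0 s2=0 s5=1 clk=1 s0=0 s7=1 s1=1
t14.Δ4 s6=0 s8=1 s2=1 s5=1 clk=1 s0=0 s7=1 s1=1
t14.Δ5 s6=0 s8=1 s2=0 s5=1 clk=1 s0=0 s7=1 s1=1
t15.Δ0 s6=0 s8=1 s2=0 s5=1 clk=1 s0=0 s7=1 s1=1
t15.Δ1 s6=0 s8=1 s2=0 s5=1 clk=0 s0=0 s7=1 s1=1
t16.Δ0 s6=0 s8=1 s2=0 s5=1 clk=0 s0=0 s7=1 s1=1
t16.Δ1 s6=0 s8=1 s2=0 s5=1 clk=1 s0=0 s7=1 s1=1
t16.Δ2 s6=0 s8=1 s2=0 s5=0 clk=1 s0=0 s7=1 s1=1
t16.Δ3 s6=0 s8=0 s2=0 s5=0 clk=1 s0=0 s7=1 s1=1
t16.Δ4 s6=0 s8=0 s2=1 s5=0 clk=1 s0=0 s7=1 s1=1

0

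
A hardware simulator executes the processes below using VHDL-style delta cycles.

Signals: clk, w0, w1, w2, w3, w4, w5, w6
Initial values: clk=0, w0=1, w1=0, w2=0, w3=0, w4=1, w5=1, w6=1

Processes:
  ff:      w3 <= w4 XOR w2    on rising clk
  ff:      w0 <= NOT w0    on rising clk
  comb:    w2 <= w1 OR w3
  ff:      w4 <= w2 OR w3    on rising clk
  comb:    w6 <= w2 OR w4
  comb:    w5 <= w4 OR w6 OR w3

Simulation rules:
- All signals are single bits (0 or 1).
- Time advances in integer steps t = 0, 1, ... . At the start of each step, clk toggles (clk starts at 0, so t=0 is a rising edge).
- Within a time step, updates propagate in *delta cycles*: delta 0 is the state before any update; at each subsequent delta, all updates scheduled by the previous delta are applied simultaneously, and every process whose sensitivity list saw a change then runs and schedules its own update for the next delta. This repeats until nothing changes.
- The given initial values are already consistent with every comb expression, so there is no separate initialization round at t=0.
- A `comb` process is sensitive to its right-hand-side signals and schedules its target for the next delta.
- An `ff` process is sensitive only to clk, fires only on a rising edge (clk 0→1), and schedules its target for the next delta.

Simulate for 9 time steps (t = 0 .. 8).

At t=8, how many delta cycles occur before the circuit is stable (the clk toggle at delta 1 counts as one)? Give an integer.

2

t=0 Δ0: w4=1 w2=0 clk=0 w6=1 w1=0 w3=0 w0=1 w5=1
  Δ1: clk:0→1
  Δ2: w4:1→0, w3:0→1, w0:1→0
  Δ3: w2:0→1, w6:1→0
  Δ4: w6:0→1
  (4Δ to stable)
t=1 Δ0: w4=0 w2=1 clk=1 w6=1 w1=0 w3=1 w0=0 w5=1
  Δ1: clk:1→0
  (1Δ to stable)
t=2 Δ0: w4=0 w2=1 clk=0 w6=1 w1=0 w3=1 w0=0 w5=1
  Δ1: clk:0→1
  Δ2: w4:0→1, w0:0→1
  (2Δ to stable)
t=3 Δ0: w4=1 w2=1 clk=1 w6=1 w1=0 w3=1 w0=1 w5=1
  Δ1: clk:1→0
  (1Δ to stable)
t=4 Δ0: w4=1 w2=1 clk=0 w6=1 w1=0 w3=1 w0=1 w5=1
  Δ1: clk:0→1
  Δ2: w3:1→0, w0:1→0
  Δ3: w2:1→0
  (3Δ to stable)
t=5 Δ0: w4=1 w2=0 clk=1 w6=1 w1=0 w3=0 w0=0 w5=1
  Δ1: clk:1→0
  (1Δ to stable)
t=6 Δ0: w4=1 w2=0 clk=0 w6=1 w1=0 w3=0 w0=0 w5=1
  Δ1: clk:0→1
  Δ2: w4:1→0, w3:0→1, w0:0→1
  Δ3: w2:0→1, w6:1→0
  Δ4: w6:0→1
  (4Δ to stable)
t=7 Δ0: w4=0 w2=1 clk=1 w6=1 w1=0 w3=1 w0=1 w5=1
  Δ1: clk:1→0
  (1Δ to stable)
t=8 Δ0: w4=0 w2=1 clk=0 w6=1 w1=0 w3=1 w0=1 w5=1
  Δ1: clk:0→1
  Δ2: w4:0→1, w0:1→0
  (2Δ to stable)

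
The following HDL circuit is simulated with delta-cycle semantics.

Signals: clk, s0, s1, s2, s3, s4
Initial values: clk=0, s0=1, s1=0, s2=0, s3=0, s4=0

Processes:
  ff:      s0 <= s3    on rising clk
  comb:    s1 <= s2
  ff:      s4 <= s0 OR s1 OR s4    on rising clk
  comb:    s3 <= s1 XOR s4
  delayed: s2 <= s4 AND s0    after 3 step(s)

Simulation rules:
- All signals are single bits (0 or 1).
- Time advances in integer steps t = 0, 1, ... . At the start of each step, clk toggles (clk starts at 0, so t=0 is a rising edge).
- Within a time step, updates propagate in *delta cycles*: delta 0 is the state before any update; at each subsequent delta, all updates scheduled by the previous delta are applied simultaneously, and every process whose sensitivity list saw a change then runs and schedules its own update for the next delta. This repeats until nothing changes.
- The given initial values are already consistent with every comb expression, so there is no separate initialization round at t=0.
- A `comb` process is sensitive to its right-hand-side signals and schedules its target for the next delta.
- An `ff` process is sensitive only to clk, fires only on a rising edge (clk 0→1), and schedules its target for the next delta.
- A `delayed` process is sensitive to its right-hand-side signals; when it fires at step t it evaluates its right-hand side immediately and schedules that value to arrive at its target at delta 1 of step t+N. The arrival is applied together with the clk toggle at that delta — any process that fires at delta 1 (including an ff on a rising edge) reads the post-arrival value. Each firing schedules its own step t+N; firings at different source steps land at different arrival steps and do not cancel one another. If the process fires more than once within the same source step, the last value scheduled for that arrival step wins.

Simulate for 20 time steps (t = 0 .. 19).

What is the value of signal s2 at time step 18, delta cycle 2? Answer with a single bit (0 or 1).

t0.Δ0 s3=0 s4=0 s0=1 s2=0 s1=0 clk=0
t0.Δ1 s3=0 s4=0 s0=1 s2=0 s1=0 clk=1
t0.Δ2 s3=0 s4=1 s0=0 s2=0 s1=0 clk=1
t0.Δ3 s3=1 s4=1 s0=0 s2=0 s1=0 clk=1
t1.Δ0 s3=1 s4=1 s0=0 s2=0 s1=0 clk=1
t1.Δ1 s3=1 s4=1 s0=0 s2=0 s1=0 clk=0
t2.Δ0 s3=1 s4=1 s0=0 s2=0 s1=0 clk=0
t2.Δ1 s3=1 s4=1 s0=0 s2=0 s1=0 clk=1
t2.Δ2 s3=1 s4=1 s0=1 s2=0 s1=0 clk=1
t3.Δ0 s3=1 s4=1 s0=1 s2=0 s1=0 clk=1
t3.Δ1 s3=1 s4=1 s0=1 s2=0 s1=0 clk=0
t4.Δ0 s3=1 s4=1 s0=1 s2=0 s1=0 clk=0
t4.Δ1 s3=1 s4=1 s0=1 s2=0 s1=0 clk=1
t5.Δ0 s3=1 s4=1 s0=1 s2=0 s1=0 clk=1
t5.Δ1 s3=1 s4=1 s0=1 s2=1 s1=0 clk=0
t5.Δ2 s3=1 s4=1 s0=1 s2=1 s1=1 clk=0
t5.Δ3 s3=0 s4=1 s0=1 s2=1 s1=1 clk=0
t6.Δ0 s3=0 s4=1 s0=1 s2=1 s1=1 clk=0
t6.Δ1 s3=0 s4=1 s0=1 s2=1 s1=1 clk=1
t6.Δ2 s3=0 s4=1 s0=0 s2=1 s1=1 clk=1
t7.Δ0 s3=0 s4=1 s0=0 s2=1 s1=1 clk=1
t7.Δ1 s3=0 s4=1 s0=0 s2=1 s1=1 clk=0
t8.Δ0 s3=0 s4=1 s0=0 s2=1 s1=1 clk=0
t8.Δ1 s3=0 s4=1 s0=0 s2=1 s1=1 clk=1
t9.Δ0 s3=0 s4=1 s0=0 s2=1 s1=1 clk=1
t9.Δ1 s3=0 s4=1 s0=0 s2=0 s1=1 clk=0
t9.Δ2 s3=0 s4=1 s0=0 s2=0 s1=0 clk=0
t9.Δ3 s3=1 s4=1 s0=0 s2=0 s1=0 clk=0
t10.Δ0 s3=1 s4=1 s0=0 s2=0 s1=0 clk=0
t10.Δ1 s3=1 s4=1 s0=0 s2=0 s1=0 clk=1
t10.Δ2 s3=1 s4=1 s0=1 s2=0 s1=0 clk=1
t11.Δ0 s3=1 s4=1 s0=1 s2=0 s1=0 clk=1
t11.Δ1 s3=1 s4=1 s0=1 s2=0 s1=0 clk=0
t12.Δ0 s3=1 s4=1 s0=1 s2=0 s1=0 clk=0
t12.Δ1 s3=1 s4=1 s0=1 s2=0 s1=0 clk=1
t13.Δ0 s3=1 s4=1 s0=1 s2=0 s1=0 clk=1
t13.Δ1 s3=1 s4=1 s0=1 s2=1 s1=0 clk=0
t13.Δ2 s3=1 s4=1 s0=1 s2=1 s1=1 clk=0
t13.Δ3 s3=0 s4=1 s0=1 s2=1 s1=1 clk=0
t14.Δ0 s3=0 s4=1 s0=1 s2=1 s1=1 clk=0
t14.Δ1 s3=0 s4=1 s0=1 s2=1 s1=1 clk=1
t14.Δ2 s3=0 s4=1 s0=0 s2=1 s1=1 clk=1
t15.Δ0 s3=0 s4=1 s0=0 s2=1 s1=1 clk=1
t15.Δ1 s3=0 s4=1 s0=0 s2=1 s1=1 clk=0
t16.Δ0 s3=0 s4=1 s0=0 s2=1 s1=1 clk=0
t16.Δ1 s3=0 s4=1 s0=0 s2=1 s1=1 clk=1
t17.Δ0 s3=0 s4=1 s0=0 s2=1 s1=1 clk=1
t17.Δ1 s3=0 s4=1 s0=0 s2=0 s1=1 clk=0
t17.Δ2 s3=0 s4=1 s0=0 s2=0 s1=0 clk=0
t17.Δ3 s3=1 s4=1 s0=0 s2=0 s1=0 clk=0
t18.Δ0 s3=1 s4=1 s0=0 s2=0 s1=0 clk=0
t18.Δ1 s3=1 s4=1 s0=0 s2=0 s1=0 clk=1
t18.Δ2 s3=1 s4=1 s0=1 s2=0 s1=0 clk=1
t19.Δ0 s3=1 s4=1 s0=1 s2=0 s1=0 clk=1
t19.Δ1 s3=1 s4=1 s0=1 s2=0 s1=0 clk=0

0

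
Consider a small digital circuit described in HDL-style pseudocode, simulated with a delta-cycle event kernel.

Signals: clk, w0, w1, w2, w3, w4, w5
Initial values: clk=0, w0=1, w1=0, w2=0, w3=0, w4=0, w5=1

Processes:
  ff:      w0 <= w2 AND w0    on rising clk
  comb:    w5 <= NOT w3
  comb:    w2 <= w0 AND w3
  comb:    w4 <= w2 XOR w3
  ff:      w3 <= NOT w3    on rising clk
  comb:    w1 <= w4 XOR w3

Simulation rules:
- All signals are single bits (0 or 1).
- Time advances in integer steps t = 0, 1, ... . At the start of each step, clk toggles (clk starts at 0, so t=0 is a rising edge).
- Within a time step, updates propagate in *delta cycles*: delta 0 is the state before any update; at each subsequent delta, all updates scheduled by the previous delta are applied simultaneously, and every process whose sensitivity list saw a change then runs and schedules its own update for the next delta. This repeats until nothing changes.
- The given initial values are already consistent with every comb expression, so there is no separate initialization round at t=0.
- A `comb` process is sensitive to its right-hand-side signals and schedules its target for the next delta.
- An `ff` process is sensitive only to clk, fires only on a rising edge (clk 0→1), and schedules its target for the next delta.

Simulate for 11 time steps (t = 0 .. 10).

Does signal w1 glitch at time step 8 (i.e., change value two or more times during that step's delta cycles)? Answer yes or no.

t=0 Δ0: w1=0 w5=1 w2=0 w0=1 clk=0 w3=0 w4=0
  Δ1: clk:0→1
  Δ2: w0:1→0, w3:0→1
  Δ3: w1:0→1, w5:1→0, w4:0→1
  Δ4: w1:1→0
  (4Δ to stable)
t=1 Δ0: w1=0 w5=0 w2=0 w0=0 clk=1 w3=1 w4=1
  Δ1: clk:1→0
  (1Δ to stable)
t=2 Δ0: w1=0 w5=0 w2=0 w0=0 clk=0 w3=1 w4=1
  Δ1: clk:0→1
  Δ2: w3:1→0
  Δ3: w1:0→1, w5:0→1, w4:1→0
  Δ4: w1:1→0
  (4Δ to stable)
t=3 Δ0: w1=0 w5=1 w2=0 w0=0 clk=1 w3=0 w4=0
  Δ1: clk:1→0
  (1Δ to stable)
t=4 Δ0: w1=0 w5=1 w2=0 w0=0 clk=0 w3=0 w4=0
  Δ1: clk:0→1
  Δ2: w3:0→1
  Δ3: w1:0→1, w5:1→0, w4:0→1
  Δ4: w1:1→0
  (4Δ to stable)
t=5 Δ0: w1=0 w5=0 w2=0 w0=0 clk=1 w3=1 w4=1
  Δ1: clk:1→0
  (1Δ to stable)
t=6 Δ0: w1=0 w5=0 w2=0 w0=0 clk=0 w3=1 w4=1
  Δ1: clk:0→1
  Δ2: w3:1→0
  Δ3: w1:0→1, w5:0→1, w4:1→0
  Δ4: w1:1→0
  (4Δ to stable)
t=7 Δ0: w1=0 w5=1 w2=0 w0=0 clk=1 w3=0 w4=0
  Δ1: clk:1→0
  (1Δ to stable)
t=8 Δ0: w1=0 w5=1 w2=0 w0=0 clk=0 w3=0 w4=0
  Δ1: clk:0→1
  Δ2: w3:0→1
  Δ3: w1:0→1, w5:1→0, w4:0→1
  Δ4: w1:1→0
  (4Δ to stable)
t=9 Δ0: w1=0 w5=0 w2=0 w0=0 clk=1 w3=1 w4=1
  Δ1: clk:1→0
  (1Δ to stable)
t=10 Δ0: w1=0 w5=0 w2=0 w0=0 clk=0 w3=1 w4=1
  Δ1: clk:0→1
  Δ2: w3:1→0
  Δ3: w1:0→1, w5:0→1, w4:1→0
  Δ4: w1:1→0
  (4Δ to stable)

yes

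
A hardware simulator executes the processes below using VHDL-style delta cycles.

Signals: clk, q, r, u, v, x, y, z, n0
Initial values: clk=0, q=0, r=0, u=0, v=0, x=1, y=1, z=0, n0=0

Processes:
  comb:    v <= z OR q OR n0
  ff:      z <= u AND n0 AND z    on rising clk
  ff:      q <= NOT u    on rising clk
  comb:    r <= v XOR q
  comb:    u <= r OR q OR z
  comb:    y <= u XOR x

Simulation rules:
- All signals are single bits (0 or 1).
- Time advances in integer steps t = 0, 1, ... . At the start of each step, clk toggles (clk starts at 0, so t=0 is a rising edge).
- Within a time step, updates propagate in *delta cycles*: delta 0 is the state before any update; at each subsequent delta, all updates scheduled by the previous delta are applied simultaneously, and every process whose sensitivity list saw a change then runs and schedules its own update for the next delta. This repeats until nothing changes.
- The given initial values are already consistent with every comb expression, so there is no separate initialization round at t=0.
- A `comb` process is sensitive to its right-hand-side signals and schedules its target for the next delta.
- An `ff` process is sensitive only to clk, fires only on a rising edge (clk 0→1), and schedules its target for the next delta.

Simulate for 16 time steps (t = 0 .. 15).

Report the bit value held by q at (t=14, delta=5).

[bits: v,r,u,y,clk,x,q,n0,z]
t=0: Δ0=000101000 Δ1=000111000 Δ2=000111100 Δ3=111111100 Δ4=101011100 | 4Δ
t=1: Δ0=101011100 Δ1=101001100 | 1Δ
t=2: Δ0=101001100 Δ1=101011100 Δ2=101011000 Δ3=010011000 Δ4=001111000 Δ5=000011000 Δ6=000111000 | 6Δ
t=3: Δ0=000111000 Δ1=000101000 | 1Δ
t=4: Δ0=000101000 Δ1=000111000 Δ2=000111100 Δ3=111111100 Δ4=101011100 | 4Δ
t=5: Δ0=101011100 Δ1=101001100 | 1Δ
t=6: Δ0=101001100 Δ1=101011100 Δ2=101011000 Δ3=010011000 Δ4=001111000 Δ5=000011000 Δ6=000111000 | 6Δ
t=7: Δ0=000111000 Δ1=000101000 | 1Δ
t=8: Δ0=000101000 Δ1=000111000 Δ2=000111100 Δ3=111111100 Δ4=101011100 | 4Δ
t=9: Δ0=101011100 Δ1=101001100 | 1Δ
t=10: Δ0=101001100 Δ1=101011100 Δ2=101011000 Δ3=010011000 Δ4=001111000 Δ5=000011000 Δ6=000111000 | 6Δ
t=11: Δ0=000111000 Δ1=000101000 | 1Δ
t=12: Δ0=000101000 Δ1=000111000 Δ2=000111100 Δ3=111111100 Δ4=101011100 | 4Δ
t=13: Δ0=101011100 Δ1=101001100 | 1Δ
t=14: Δ0=101001100 Δ1=101011100 Δ2=101011000 Δ3=010011000 Δ4=001111000 Δ5=000011000 Δ6=000111000 | 6Δ
t=15: Δ0=000111000 Δ1=000101000 | 1Δ

0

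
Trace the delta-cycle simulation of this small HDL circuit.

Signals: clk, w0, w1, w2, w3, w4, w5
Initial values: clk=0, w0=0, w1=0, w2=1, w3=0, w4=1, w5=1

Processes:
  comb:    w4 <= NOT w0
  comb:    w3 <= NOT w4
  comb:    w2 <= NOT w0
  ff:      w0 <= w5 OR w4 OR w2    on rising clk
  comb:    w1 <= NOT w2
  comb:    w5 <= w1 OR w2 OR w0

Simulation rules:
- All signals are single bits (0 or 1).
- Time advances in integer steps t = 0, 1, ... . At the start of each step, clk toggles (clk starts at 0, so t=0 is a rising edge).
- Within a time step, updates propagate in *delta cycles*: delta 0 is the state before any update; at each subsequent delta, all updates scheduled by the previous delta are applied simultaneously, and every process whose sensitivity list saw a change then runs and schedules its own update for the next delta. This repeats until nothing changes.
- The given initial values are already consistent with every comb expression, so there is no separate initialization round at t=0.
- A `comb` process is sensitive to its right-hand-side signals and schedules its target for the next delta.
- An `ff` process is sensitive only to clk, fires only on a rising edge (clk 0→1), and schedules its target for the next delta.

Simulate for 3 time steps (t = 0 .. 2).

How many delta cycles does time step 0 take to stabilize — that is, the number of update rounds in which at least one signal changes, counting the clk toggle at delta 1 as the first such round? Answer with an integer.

4

t=0 Δ0: w0=0 w5=1 w4=1 w3=0 w2=1 w1=0 clk=0
  Δ1: clk:0→1
  Δ2: w0:0→1
  Δ3: w4:1→0, w2:1→0
  Δ4: w3:0→1, w1:0→1
  (4Δ to stable)
t=1 Δ0: w0=1 w5=1 w4=0 w3=1 w2=0 w1=1 clk=1
  Δ1: clk:1→0
  (1Δ to stable)
t=2 Δ0: w0=1 w5=1 w4=0 w3=1 w2=0 w1=1 clk=0
  Δ1: clk:0→1
  (1Δ to stable)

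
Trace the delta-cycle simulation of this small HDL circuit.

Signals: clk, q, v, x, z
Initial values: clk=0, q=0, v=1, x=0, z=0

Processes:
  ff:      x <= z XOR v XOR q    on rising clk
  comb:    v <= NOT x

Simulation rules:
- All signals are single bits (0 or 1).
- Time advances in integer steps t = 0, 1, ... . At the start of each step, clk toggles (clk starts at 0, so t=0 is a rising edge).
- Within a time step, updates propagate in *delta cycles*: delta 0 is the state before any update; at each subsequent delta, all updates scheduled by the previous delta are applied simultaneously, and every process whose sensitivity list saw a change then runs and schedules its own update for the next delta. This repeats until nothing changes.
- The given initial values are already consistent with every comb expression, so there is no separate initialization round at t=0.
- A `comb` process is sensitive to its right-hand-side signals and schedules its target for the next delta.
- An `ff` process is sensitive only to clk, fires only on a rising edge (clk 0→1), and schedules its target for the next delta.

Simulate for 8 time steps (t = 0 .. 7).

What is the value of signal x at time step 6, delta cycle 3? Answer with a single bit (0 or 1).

0

[bits: z,v,clk,x,q]
t=0: Δ0=01000 Δ1=01100 Δ2=01110 Δ3=00110 | 3Δ
t=1: Δ0=00110 Δ1=00010 | 1Δ
t=2: Δ0=00010 Δ1=00110 Δ2=00100 Δ3=01100 | 3Δ
t=3: Δ0=01100 Δ1=01000 | 1Δ
t=4: Δ0=01000 Δ1=01100 Δ2=01110 Δ3=00110 | 3Δ
t=5: Δ0=00110 Δ1=00010 | 1Δ
t=6: Δ0=00010 Δ1=00110 Δ2=00100 Δ3=01100 | 3Δ
t=7: Δ0=01100 Δ1=01000 | 1Δ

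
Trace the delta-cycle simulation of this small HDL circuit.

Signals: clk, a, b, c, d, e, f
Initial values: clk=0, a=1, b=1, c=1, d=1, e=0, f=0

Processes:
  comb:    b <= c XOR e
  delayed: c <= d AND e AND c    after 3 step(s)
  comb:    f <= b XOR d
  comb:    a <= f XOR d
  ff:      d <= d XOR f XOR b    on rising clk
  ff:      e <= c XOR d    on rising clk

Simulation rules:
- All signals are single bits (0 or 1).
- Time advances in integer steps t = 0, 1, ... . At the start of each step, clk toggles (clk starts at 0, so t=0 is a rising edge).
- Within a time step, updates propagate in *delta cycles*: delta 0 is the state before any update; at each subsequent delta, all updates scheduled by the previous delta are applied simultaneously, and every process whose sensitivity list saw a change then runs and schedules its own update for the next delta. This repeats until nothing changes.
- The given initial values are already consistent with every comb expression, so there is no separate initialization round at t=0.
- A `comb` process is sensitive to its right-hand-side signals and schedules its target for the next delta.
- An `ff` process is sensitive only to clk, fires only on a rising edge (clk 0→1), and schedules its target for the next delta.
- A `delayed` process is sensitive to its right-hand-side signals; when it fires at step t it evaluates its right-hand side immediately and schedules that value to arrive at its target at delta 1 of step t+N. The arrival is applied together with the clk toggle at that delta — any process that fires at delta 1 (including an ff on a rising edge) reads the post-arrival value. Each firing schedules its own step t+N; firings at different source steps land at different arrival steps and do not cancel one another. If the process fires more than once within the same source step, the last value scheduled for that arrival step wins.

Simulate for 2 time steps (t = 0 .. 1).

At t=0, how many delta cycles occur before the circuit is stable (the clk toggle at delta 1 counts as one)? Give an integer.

t0.Δ0 b=1 d=1 e=0 clk=0 c=1 f=0 a=1
t0.Δ1 b=1 d=1 e=0 clk=1 c=1 f=0 a=1
t0.Δ2 b=1 d=0 e=0 clk=1 c=1 f=0 a=1
t0.Δ3 b=1 d=0 e=0 clk=1 c=1 f=1 a=0
t0.Δ4 b=1 d=0 e=0 clk=1 c=1 f=1 a=1
t1.Δ0 b=1 d=0 e=0 clk=1 c=1 f=1 a=1
t1.Δ1 b=1 d=0 e=0 clk=0 c=1 f=1 a=1

4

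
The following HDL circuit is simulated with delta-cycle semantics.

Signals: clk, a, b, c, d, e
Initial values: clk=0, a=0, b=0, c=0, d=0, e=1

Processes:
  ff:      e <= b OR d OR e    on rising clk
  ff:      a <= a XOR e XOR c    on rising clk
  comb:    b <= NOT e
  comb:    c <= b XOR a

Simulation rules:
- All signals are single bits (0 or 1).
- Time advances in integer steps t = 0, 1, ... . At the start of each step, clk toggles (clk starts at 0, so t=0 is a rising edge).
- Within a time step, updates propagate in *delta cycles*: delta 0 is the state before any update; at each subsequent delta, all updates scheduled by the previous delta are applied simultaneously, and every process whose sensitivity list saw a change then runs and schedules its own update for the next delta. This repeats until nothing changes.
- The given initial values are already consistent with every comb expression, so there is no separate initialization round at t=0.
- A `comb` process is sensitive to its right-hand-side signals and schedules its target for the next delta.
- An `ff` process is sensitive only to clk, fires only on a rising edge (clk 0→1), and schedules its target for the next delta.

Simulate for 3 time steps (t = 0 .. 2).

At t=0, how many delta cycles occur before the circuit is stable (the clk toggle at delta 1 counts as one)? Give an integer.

t=0 Δ0: clk=0 e=1 a=0 d=0 b=0 c=0
  Δ1: clk:0→1
  Δ2: a:0→1
  Δ3: c:0→1
  (3Δ to stable)
t=1 Δ0: clk=1 e=1 a=1 d=0 b=0 c=1
  Δ1: clk:1→0
  (1Δ to stable)
t=2 Δ0: clk=0 e=1 a=1 d=0 b=0 c=1
  Δ1: clk:0→1
  (1Δ to stable)

3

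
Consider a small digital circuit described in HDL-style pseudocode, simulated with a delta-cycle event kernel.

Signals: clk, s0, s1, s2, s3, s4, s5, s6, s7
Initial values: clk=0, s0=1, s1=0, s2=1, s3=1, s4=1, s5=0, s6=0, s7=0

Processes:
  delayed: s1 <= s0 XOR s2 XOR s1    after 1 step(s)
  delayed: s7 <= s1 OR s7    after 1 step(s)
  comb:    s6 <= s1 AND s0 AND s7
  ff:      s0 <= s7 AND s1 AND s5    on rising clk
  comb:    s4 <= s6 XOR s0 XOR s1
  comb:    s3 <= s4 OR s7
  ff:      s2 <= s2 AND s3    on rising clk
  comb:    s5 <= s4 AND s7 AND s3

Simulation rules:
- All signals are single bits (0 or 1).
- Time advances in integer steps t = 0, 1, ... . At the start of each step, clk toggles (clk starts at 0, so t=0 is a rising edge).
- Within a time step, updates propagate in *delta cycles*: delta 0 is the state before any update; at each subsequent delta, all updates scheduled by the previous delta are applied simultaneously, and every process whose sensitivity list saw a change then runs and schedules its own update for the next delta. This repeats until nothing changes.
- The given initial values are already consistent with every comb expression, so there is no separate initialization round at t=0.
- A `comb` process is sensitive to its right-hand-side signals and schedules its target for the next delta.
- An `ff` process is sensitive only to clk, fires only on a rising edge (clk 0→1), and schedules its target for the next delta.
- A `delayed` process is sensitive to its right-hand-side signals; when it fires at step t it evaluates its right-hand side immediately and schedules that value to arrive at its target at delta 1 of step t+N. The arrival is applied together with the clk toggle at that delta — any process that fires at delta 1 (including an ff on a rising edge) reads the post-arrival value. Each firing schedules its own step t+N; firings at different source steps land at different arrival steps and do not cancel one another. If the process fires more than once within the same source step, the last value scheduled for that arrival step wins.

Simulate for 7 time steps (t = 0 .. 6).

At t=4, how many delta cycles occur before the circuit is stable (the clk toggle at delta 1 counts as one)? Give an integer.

3

t=0 Δ0: s7=0 s5=0 s3=1 s0=1 s4=1 s1=0 s2=1 s6=0 clk=0
  Δ1: clk:0→1
  Δ2: s0:1→0
  Δ3: s4:1→0
  Δ4: s3:1→0
  (4Δ to stable)
t=1 Δ0: s7=0 s5=0 s3=0 s0=0 s4=0 s1=0 s2=1 s6=0 clk=1
  Δ1: s1:0→1, clk:1→0
  Δ2: s4:0→1
  Δ3: s3:0→1
  (3Δ to stable)
t=2 Δ0: s7=0 s5=0 s3=1 s0=0 s4=1 s1=1 s2=1 s6=0 clk=0
  Δ1: s7:0→1, s1:1→0, clk:0→1
  Δ2: s5:0→1, s4:1→0
  Δ3: s5:1→0
  (3Δ to stable)
t=3 Δ0: s7=1 s5=0 s3=1 s0=0 s4=0 s1=0 s2=1 s6=0 clk=1
  Δ1: s1:0→1, clk:1→0
  Δ2: s4:0→1
  Δ3: s5:0→1
  (3Δ to stable)
t=4 Δ0: s7=1 s5=1 s3=1 s0=0 s4=1 s1=1 s2=1 s6=0 clk=0
  Δ1: s1:1→0, clk:0→1
  Δ2: s4:1→0
  Δ3: s5:1→0
  (3Δ to stable)
t=5 Δ0: s7=1 s5=0 s3=1 s0=0 s4=0 s1=0 s2=1 s6=0 clk=1
  Δ1: s1:0→1, clk:1→0
  Δ2: s4:0→1
  Δ3: s5:0→1
  (3Δ to stable)
t=6 Δ0: s7=1 s5=1 s3=1 s0=0 s4=1 s1=1 s2=1 s6=0 clk=0
  Δ1: s1:1→0, clk:0→1
  Δ2: s4:1→0
  Δ3: s5:1→0
  (3Δ to stable)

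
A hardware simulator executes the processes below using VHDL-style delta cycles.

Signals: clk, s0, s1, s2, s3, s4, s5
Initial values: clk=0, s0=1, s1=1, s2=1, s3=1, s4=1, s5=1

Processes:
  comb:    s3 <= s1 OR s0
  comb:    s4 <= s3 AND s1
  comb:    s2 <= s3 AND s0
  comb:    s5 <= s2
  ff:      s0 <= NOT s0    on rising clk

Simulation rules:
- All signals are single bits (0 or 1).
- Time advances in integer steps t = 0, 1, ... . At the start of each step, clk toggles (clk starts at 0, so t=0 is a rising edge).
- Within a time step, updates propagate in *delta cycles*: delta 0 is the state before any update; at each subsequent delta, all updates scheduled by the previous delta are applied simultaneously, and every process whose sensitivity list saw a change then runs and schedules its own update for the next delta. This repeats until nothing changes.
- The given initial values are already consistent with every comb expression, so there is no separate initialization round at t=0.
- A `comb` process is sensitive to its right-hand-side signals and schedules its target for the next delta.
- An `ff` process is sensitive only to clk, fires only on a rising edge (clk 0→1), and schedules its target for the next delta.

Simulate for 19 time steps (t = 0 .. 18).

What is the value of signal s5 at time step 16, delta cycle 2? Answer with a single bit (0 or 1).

1

t0.Δ0 s1=1 s3=1 s4=1 s0=1 s5=1 s2=1 clk=0
t0.Δ1 s1=1 s3=1 s4=1 s0=1 s5=1 s2=1 clk=1
t0.Δ2 s1=1 s3=1 s4=1 s0=0 s5=1 s2=1 clk=1
t0.Δ3 s1=1 s3=1 s4=1 s0=0 s5=1 s2=0 clk=1
t0.Δ4 s1=1 s3=1 s4=1 s0=0 s5=0 s2=0 clk=1
t1.Δ0 s1=1 s3=1 s4=1 s0=0 s5=0 s2=0 clk=1
t1.Δ1 s1=1 s3=1 s4=1 s0=0 s5=0 s2=0 clk=0
t2.Δ0 s1=1 s3=1 s4=1 s0=0 s5=0 s2=0 clk=0
t2.Δ1 s1=1 s3=1 s4=1 s0=0 s5=0 s2=0 clk=1
t2.Δ2 s1=1 s3=1 s4=1 s0=1 s5=0 s2=0 clk=1
t2.Δ3 s1=1 s3=1 s4=1 s0=1 s5=0 s2=1 clk=1
t2.Δ4 s1=1 s3=1 s4=1 s0=1 s5=1 s2=1 clk=1
t3.Δ0 s1=1 s3=1 s4=1 s0=1 s5=1 s2=1 clk=1
t3.Δ1 s1=1 s3=1 s4=1 s0=1 s5=1 s2=1 clk=0
t4.Δ0 s1=1 s3=1 s4=1 s0=1 s5=1 s2=1 clk=0
t4.Δ1 s1=1 s3=1 s4=1 s0=1 s5=1 s2=1 clk=1
t4.Δ2 s1=1 s3=1 s4=1 s0=0 s5=1 s2=1 clk=1
t4.Δ3 s1=1 s3=1 s4=1 s0=0 s5=1 s2=0 clk=1
t4.Δ4 s1=1 s3=1 s4=1 s0=0 s5=0 s2=0 clk=1
t5.Δ0 s1=1 s3=1 s4=1 s0=0 s5=0 s2=0 clk=1
t5.Δ1 s1=1 s3=1 s4=1 s0=0 s5=0 s2=0 clk=0
t6.Δ0 s1=1 s3=1 s4=1 s0=0 s5=0 s2=0 clk=0
t6.Δ1 s1=1 s3=1 s4=1 s0=0 s5=0 s2=0 clk=1
t6.Δ2 s1=1 s3=1 s4=1 s0=1 s5=0 s2=0 clk=1
t6.Δ3 s1=1 s3=1 s4=1 s0=1 s5=0 s2=1 clk=1
t6.Δ4 s1=1 s3=1 s4=1 s0=1 s5=1 s2=1 clk=1
t7.Δ0 s1=1 s3=1 s4=1 s0=1 s5=1 s2=1 clk=1
t7.Δ1 s1=1 s3=1 s4=1 s0=1 s5=1 s2=1 clk=0
t8.Δ0 s1=1 s3=1 s4=1 s0=1 s5=1 s2=1 clk=0
t8.Δ1 s1=1 s3=1 s4=1 s0=1 s5=1 s2=1 clk=1
t8.Δ2 s1=1 s3=1 s4=1 s0=0 s5=1 s2=1 clk=1
t8.Δ3 s1=1 s3=1 s4=1 s0=0 s5=1 s2=0 clk=1
t8.Δ4 s1=1 s3=1 s4=1 s0=0 s5=0 s2=0 clk=1
t9.Δ0 s1=1 s3=1 s4=1 s0=0 s5=0 s2=0 clk=1
t9.Δ1 s1=1 s3=1 s4=1 s0=0 s5=0 s2=0 clk=0
t10.Δ0 s1=1 s3=1 s4=1 s0=0 s5=0 s2=0 clk=0
t10.Δ1 s1=1 s3=1 s4=1 s0=0 s5=0 s2=0 clk=1
t10.Δ2 s1=1 s3=1 s4=1 s0=1 s5=0 s2=0 clk=1
t10.Δ3 s1=1 s3=1 s4=1 s0=1 s5=0 s2=1 clk=1
t10.Δ4 s1=1 s3=1 s4=1 s0=1 s5=1 s2=1 clk=1
t11.Δ0 s1=1 s3=1 s4=1 s0=1 s5=1 s2=1 clk=1
t11.Δ1 s1=1 s3=1 s4=1 s0=1 s5=1 s2=1 clk=0
t12.Δ0 s1=1 s3=1 s4=1 s0=1 s5=1 s2=1 clk=0
t12.Δ1 s1=1 s3=1 s4=1 s0=1 s5=1 s2=1 clk=1
t12.Δ2 s1=1 s3=1 s4=1 s0=0 s5=1 s2=1 clk=1
t12.Δ3 s1=1 s3=1 s4=1 s0=0 s5=1 s2=0 clk=1
t12.Δ4 s1=1 s3=1 s4=1 s0=0 s5=0 s2=0 clk=1
t13.Δ0 s1=1 s3=1 s4=1 s0=0 s5=0 s2=0 clk=1
t13.Δ1 s1=1 s3=1 s4=1 s0=0 s5=0 s2=0 clk=0
t14.Δ0 s1=1 s3=1 s4=1 s0=0 s5=0 s2=0 clk=0
t14.Δ1 s1=1 s3=1 s4=1 s0=0 s5=0 s2=0 clk=1
t14.Δ2 s1=1 s3=1 s4=1 s0=1 s5=0 s2=0 clk=1
t14.Δ3 s1=1 s3=1 s4=1 s0=1 s5=0 s2=1 clk=1
t14.Δ4 s1=1 s3=1 s4=1 s0=1 s5=1 s2=1 clk=1
t15.Δ0 s1=1 s3=1 s4=1 s0=1 s5=1 s2=1 clk=1
t15.Δ1 s1=1 s3=1 s4=1 s0=1 s5=1 s2=1 clk=0
t16.Δ0 s1=1 s3=1 s4=1 s0=1 s5=1 s2=1 clk=0
t16.Δ1 s1=1 s3=1 s4=1 s0=1 s5=1 s2=1 clk=1
t16.Δ2 s1=1 s3=1 s4=1 s0=0 s5=1 s2=1 clk=1
t16.Δ3 s1=1 s3=1 s4=1 s0=0 s5=1 s2=0 clk=1
t16.Δ4 s1=1 s3=1 s4=1 s0=0 s5=0 s2=0 clk=1
t17.Δ0 s1=1 s3=1 s4=1 s0=0 s5=0 s2=0 clk=1
t17.Δ1 s1=1 s3=1 s4=1 s0=0 s5=0 s2=0 clk=0
t18.Δ0 s1=1 s3=1 s4=1 s0=0 s5=0 s2=0 clk=0
t18.Δ1 s1=1 s3=1 s4=1 s0=0 s5=0 s2=0 clk=1
t18.Δ2 s1=1 s3=1 s4=1 s0=1 s5=0 s2=0 clk=1
t18.Δ3 s1=1 s3=1 s4=1 s0=1 s5=0 s2=1 clk=1
t18.Δ4 s1=1 s3=1 s4=1 s0=1 s5=1 s2=1 clk=1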